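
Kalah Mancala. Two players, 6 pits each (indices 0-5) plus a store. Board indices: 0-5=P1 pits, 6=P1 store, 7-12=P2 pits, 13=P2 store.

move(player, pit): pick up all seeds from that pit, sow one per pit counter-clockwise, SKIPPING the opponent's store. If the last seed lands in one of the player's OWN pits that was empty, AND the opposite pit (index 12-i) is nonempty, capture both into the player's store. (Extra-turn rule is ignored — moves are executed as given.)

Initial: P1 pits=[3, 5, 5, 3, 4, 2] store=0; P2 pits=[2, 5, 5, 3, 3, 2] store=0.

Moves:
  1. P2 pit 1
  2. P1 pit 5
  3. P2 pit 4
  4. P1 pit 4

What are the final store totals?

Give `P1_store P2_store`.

Answer: 2 2

Derivation:
Move 1: P2 pit1 -> P1=[3,5,5,3,4,2](0) P2=[2,0,6,4,4,3](1)
Move 2: P1 pit5 -> P1=[3,5,5,3,4,0](1) P2=[3,0,6,4,4,3](1)
Move 3: P2 pit4 -> P1=[4,6,5,3,4,0](1) P2=[3,0,6,4,0,4](2)
Move 4: P1 pit4 -> P1=[4,6,5,3,0,1](2) P2=[4,1,6,4,0,4](2)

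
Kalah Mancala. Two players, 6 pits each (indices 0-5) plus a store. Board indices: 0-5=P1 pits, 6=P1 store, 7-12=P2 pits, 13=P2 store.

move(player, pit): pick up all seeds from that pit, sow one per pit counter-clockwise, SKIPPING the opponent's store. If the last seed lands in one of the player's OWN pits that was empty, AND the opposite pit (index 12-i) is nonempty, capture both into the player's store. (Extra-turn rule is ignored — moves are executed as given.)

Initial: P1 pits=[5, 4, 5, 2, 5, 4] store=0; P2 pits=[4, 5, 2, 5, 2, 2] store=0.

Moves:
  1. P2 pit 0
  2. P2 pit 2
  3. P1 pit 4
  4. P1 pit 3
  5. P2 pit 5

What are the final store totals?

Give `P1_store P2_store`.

Answer: 1 1

Derivation:
Move 1: P2 pit0 -> P1=[5,4,5,2,5,4](0) P2=[0,6,3,6,3,2](0)
Move 2: P2 pit2 -> P1=[5,4,5,2,5,4](0) P2=[0,6,0,7,4,3](0)
Move 3: P1 pit4 -> P1=[5,4,5,2,0,5](1) P2=[1,7,1,7,4,3](0)
Move 4: P1 pit3 -> P1=[5,4,5,0,1,6](1) P2=[1,7,1,7,4,3](0)
Move 5: P2 pit5 -> P1=[6,5,5,0,1,6](1) P2=[1,7,1,7,4,0](1)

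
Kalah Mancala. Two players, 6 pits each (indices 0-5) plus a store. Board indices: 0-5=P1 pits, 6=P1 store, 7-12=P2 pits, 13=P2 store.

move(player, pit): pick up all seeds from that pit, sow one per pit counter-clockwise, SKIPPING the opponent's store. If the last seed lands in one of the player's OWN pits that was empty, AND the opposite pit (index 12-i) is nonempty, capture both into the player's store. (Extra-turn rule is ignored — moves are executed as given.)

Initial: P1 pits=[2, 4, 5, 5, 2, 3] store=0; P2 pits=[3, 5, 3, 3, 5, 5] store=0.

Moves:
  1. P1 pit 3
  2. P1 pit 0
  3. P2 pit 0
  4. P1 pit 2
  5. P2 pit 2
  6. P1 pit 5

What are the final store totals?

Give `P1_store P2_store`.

Answer: 3 1

Derivation:
Move 1: P1 pit3 -> P1=[2,4,5,0,3,4](1) P2=[4,6,3,3,5,5](0)
Move 2: P1 pit0 -> P1=[0,5,6,0,3,4](1) P2=[4,6,3,3,5,5](0)
Move 3: P2 pit0 -> P1=[0,5,6,0,3,4](1) P2=[0,7,4,4,6,5](0)
Move 4: P1 pit2 -> P1=[0,5,0,1,4,5](2) P2=[1,8,4,4,6,5](0)
Move 5: P2 pit2 -> P1=[0,5,0,1,4,5](2) P2=[1,8,0,5,7,6](1)
Move 6: P1 pit5 -> P1=[0,5,0,1,4,0](3) P2=[2,9,1,6,7,6](1)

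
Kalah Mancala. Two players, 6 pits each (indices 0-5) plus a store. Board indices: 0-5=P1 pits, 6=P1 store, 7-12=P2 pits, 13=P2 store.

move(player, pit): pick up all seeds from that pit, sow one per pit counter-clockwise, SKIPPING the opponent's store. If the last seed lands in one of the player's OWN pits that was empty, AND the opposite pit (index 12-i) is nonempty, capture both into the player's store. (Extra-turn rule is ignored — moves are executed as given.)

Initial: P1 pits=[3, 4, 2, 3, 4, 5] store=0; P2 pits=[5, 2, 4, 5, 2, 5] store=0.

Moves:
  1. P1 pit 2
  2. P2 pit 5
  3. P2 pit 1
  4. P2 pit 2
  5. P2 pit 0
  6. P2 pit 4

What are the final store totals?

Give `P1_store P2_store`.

Move 1: P1 pit2 -> P1=[3,4,0,4,5,5](0) P2=[5,2,4,5,2,5](0)
Move 2: P2 pit5 -> P1=[4,5,1,5,5,5](0) P2=[5,2,4,5,2,0](1)
Move 3: P2 pit1 -> P1=[4,5,1,5,5,5](0) P2=[5,0,5,6,2,0](1)
Move 4: P2 pit2 -> P1=[5,5,1,5,5,5](0) P2=[5,0,0,7,3,1](2)
Move 5: P2 pit0 -> P1=[5,5,1,5,5,5](0) P2=[0,1,1,8,4,2](2)
Move 6: P2 pit4 -> P1=[6,6,1,5,5,5](0) P2=[0,1,1,8,0,3](3)

Answer: 0 3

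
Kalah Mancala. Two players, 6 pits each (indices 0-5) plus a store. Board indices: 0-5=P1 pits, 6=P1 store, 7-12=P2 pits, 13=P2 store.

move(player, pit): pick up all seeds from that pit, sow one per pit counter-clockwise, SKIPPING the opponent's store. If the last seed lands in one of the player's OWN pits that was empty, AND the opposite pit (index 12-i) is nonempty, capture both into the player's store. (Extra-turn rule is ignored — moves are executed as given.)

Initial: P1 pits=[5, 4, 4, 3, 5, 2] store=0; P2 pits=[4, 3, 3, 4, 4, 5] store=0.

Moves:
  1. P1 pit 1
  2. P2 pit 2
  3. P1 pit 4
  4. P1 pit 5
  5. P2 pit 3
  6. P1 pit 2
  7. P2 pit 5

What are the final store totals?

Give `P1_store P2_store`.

Answer: 3 2

Derivation:
Move 1: P1 pit1 -> P1=[5,0,5,4,6,3](0) P2=[4,3,3,4,4,5](0)
Move 2: P2 pit2 -> P1=[5,0,5,4,6,3](0) P2=[4,3,0,5,5,6](0)
Move 3: P1 pit4 -> P1=[5,0,5,4,0,4](1) P2=[5,4,1,6,5,6](0)
Move 4: P1 pit5 -> P1=[5,0,5,4,0,0](2) P2=[6,5,2,6,5,6](0)
Move 5: P2 pit3 -> P1=[6,1,6,4,0,0](2) P2=[6,5,2,0,6,7](1)
Move 6: P1 pit2 -> P1=[6,1,0,5,1,1](3) P2=[7,6,2,0,6,7](1)
Move 7: P2 pit5 -> P1=[7,2,1,6,2,2](3) P2=[7,6,2,0,6,0](2)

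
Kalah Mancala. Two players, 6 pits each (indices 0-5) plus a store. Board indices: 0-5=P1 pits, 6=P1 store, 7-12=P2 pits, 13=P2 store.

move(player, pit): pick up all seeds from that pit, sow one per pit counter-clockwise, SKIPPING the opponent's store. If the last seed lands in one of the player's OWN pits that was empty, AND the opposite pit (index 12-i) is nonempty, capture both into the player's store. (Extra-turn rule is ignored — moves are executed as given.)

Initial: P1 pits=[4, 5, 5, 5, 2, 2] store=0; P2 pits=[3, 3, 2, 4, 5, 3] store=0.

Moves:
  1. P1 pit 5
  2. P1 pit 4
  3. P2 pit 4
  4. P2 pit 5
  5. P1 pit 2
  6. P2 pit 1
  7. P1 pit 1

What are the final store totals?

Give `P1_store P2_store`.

Move 1: P1 pit5 -> P1=[4,5,5,5,2,0](1) P2=[4,3,2,4,5,3](0)
Move 2: P1 pit4 -> P1=[4,5,5,5,0,1](2) P2=[4,3,2,4,5,3](0)
Move 3: P2 pit4 -> P1=[5,6,6,5,0,1](2) P2=[4,3,2,4,0,4](1)
Move 4: P2 pit5 -> P1=[6,7,7,5,0,1](2) P2=[4,3,2,4,0,0](2)
Move 5: P1 pit2 -> P1=[6,7,0,6,1,2](3) P2=[5,4,3,4,0,0](2)
Move 6: P2 pit1 -> P1=[0,7,0,6,1,2](3) P2=[5,0,4,5,1,0](9)
Move 7: P1 pit1 -> P1=[0,0,1,7,2,3](4) P2=[6,1,4,5,1,0](9)

Answer: 4 9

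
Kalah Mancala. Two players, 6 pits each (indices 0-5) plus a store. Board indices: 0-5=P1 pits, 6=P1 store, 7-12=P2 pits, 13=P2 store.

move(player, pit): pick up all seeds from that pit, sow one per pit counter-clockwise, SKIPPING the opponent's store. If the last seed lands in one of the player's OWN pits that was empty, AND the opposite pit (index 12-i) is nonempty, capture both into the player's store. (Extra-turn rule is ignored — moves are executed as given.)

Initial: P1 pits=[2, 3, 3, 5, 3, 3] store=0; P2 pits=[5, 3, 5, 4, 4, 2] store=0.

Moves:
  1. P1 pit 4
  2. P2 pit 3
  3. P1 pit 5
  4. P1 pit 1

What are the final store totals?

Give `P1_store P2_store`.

Answer: 7 1

Derivation:
Move 1: P1 pit4 -> P1=[2,3,3,5,0,4](1) P2=[6,3,5,4,4,2](0)
Move 2: P2 pit3 -> P1=[3,3,3,5,0,4](1) P2=[6,3,5,0,5,3](1)
Move 3: P1 pit5 -> P1=[3,3,3,5,0,0](2) P2=[7,4,6,0,5,3](1)
Move 4: P1 pit1 -> P1=[3,0,4,6,0,0](7) P2=[7,0,6,0,5,3](1)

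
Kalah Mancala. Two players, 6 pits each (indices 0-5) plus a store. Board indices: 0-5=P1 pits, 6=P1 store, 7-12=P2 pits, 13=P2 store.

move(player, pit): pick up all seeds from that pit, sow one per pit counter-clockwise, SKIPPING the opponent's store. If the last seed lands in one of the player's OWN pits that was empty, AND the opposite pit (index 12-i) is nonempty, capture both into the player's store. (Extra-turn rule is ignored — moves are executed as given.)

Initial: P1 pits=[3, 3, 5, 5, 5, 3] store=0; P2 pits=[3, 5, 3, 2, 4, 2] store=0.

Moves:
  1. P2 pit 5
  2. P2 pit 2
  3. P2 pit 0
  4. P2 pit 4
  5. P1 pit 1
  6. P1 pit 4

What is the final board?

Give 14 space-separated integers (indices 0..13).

Answer: 1 0 7 6 0 5 1 1 7 2 5 0 1 7

Derivation:
Move 1: P2 pit5 -> P1=[4,3,5,5,5,3](0) P2=[3,5,3,2,4,0](1)
Move 2: P2 pit2 -> P1=[0,3,5,5,5,3](0) P2=[3,5,0,3,5,0](6)
Move 3: P2 pit0 -> P1=[0,3,5,5,5,3](0) P2=[0,6,1,4,5,0](6)
Move 4: P2 pit4 -> P1=[1,4,6,5,5,3](0) P2=[0,6,1,4,0,1](7)
Move 5: P1 pit1 -> P1=[1,0,7,6,6,4](0) P2=[0,6,1,4,0,1](7)
Move 6: P1 pit4 -> P1=[1,0,7,6,0,5](1) P2=[1,7,2,5,0,1](7)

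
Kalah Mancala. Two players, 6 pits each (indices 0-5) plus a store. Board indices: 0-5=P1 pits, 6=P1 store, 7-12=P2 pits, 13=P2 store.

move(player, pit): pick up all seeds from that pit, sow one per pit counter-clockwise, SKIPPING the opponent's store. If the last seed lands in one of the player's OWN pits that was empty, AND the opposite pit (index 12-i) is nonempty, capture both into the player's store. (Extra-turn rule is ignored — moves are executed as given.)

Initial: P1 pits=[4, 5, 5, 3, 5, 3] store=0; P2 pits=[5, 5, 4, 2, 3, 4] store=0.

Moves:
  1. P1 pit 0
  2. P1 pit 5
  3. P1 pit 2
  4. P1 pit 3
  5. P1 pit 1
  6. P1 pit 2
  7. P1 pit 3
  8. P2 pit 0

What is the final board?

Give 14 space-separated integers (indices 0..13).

Move 1: P1 pit0 -> P1=[0,6,6,4,6,3](0) P2=[5,5,4,2,3,4](0)
Move 2: P1 pit5 -> P1=[0,6,6,4,6,0](1) P2=[6,6,4,2,3,4](0)
Move 3: P1 pit2 -> P1=[0,6,0,5,7,1](2) P2=[7,7,4,2,3,4](0)
Move 4: P1 pit3 -> P1=[0,6,0,0,8,2](3) P2=[8,8,4,2,3,4](0)
Move 5: P1 pit1 -> P1=[0,0,1,1,9,3](4) P2=[9,8,4,2,3,4](0)
Move 6: P1 pit2 -> P1=[0,0,0,2,9,3](4) P2=[9,8,4,2,3,4](0)
Move 7: P1 pit3 -> P1=[0,0,0,0,10,4](4) P2=[9,8,4,2,3,4](0)
Move 8: P2 pit0 -> P1=[1,1,1,0,10,4](4) P2=[0,9,5,3,4,5](1)

Answer: 1 1 1 0 10 4 4 0 9 5 3 4 5 1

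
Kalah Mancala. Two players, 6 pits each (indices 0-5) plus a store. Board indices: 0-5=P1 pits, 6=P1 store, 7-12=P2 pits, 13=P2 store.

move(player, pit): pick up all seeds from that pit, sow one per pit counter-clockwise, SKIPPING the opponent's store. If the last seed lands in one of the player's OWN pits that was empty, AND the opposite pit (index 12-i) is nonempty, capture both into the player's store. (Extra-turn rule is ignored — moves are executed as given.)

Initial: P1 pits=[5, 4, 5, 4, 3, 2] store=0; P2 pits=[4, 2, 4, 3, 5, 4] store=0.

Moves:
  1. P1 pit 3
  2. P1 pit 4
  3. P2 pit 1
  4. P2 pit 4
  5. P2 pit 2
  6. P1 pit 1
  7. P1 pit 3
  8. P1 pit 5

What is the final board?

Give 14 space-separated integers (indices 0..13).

Move 1: P1 pit3 -> P1=[5,4,5,0,4,3](1) P2=[5,2,4,3,5,4](0)
Move 2: P1 pit4 -> P1=[5,4,5,0,0,4](2) P2=[6,3,4,3,5,4](0)
Move 3: P2 pit1 -> P1=[5,4,5,0,0,4](2) P2=[6,0,5,4,6,4](0)
Move 4: P2 pit4 -> P1=[6,5,6,1,0,4](2) P2=[6,0,5,4,0,5](1)
Move 5: P2 pit2 -> P1=[7,5,6,1,0,4](2) P2=[6,0,0,5,1,6](2)
Move 6: P1 pit1 -> P1=[7,0,7,2,1,5](3) P2=[6,0,0,5,1,6](2)
Move 7: P1 pit3 -> P1=[7,0,7,0,2,6](3) P2=[6,0,0,5,1,6](2)
Move 8: P1 pit5 -> P1=[7,0,7,0,2,0](4) P2=[7,1,1,6,2,6](2)

Answer: 7 0 7 0 2 0 4 7 1 1 6 2 6 2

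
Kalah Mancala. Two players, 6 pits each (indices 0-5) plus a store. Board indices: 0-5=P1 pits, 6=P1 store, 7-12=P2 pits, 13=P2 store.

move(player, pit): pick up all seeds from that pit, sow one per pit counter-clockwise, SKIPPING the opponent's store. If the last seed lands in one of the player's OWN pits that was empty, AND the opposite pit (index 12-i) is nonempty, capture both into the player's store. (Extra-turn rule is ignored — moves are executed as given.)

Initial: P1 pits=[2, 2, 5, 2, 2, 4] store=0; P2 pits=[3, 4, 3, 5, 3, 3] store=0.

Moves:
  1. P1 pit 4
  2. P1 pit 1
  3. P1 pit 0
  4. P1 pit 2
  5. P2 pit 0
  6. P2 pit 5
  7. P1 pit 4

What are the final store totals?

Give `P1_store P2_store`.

Answer: 2 1

Derivation:
Move 1: P1 pit4 -> P1=[2,2,5,2,0,5](1) P2=[3,4,3,5,3,3](0)
Move 2: P1 pit1 -> P1=[2,0,6,3,0,5](1) P2=[3,4,3,5,3,3](0)
Move 3: P1 pit0 -> P1=[0,1,7,3,0,5](1) P2=[3,4,3,5,3,3](0)
Move 4: P1 pit2 -> P1=[0,1,0,4,1,6](2) P2=[4,5,4,5,3,3](0)
Move 5: P2 pit0 -> P1=[0,1,0,4,1,6](2) P2=[0,6,5,6,4,3](0)
Move 6: P2 pit5 -> P1=[1,2,0,4,1,6](2) P2=[0,6,5,6,4,0](1)
Move 7: P1 pit4 -> P1=[1,2,0,4,0,7](2) P2=[0,6,5,6,4,0](1)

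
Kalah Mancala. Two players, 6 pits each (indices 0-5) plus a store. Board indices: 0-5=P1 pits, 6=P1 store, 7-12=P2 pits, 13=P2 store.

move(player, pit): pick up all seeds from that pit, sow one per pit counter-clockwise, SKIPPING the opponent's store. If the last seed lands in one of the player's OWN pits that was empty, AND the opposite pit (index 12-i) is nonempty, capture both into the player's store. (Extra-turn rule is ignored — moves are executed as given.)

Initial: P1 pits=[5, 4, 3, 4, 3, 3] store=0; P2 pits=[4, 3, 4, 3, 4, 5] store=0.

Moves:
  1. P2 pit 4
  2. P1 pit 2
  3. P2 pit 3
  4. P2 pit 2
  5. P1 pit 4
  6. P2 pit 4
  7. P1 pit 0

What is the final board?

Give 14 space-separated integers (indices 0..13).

Move 1: P2 pit4 -> P1=[6,5,3,4,3,3](0) P2=[4,3,4,3,0,6](1)
Move 2: P1 pit2 -> P1=[6,5,0,5,4,4](0) P2=[4,3,4,3,0,6](1)
Move 3: P2 pit3 -> P1=[6,5,0,5,4,4](0) P2=[4,3,4,0,1,7](2)
Move 4: P2 pit2 -> P1=[6,5,0,5,4,4](0) P2=[4,3,0,1,2,8](3)
Move 5: P1 pit4 -> P1=[6,5,0,5,0,5](1) P2=[5,4,0,1,2,8](3)
Move 6: P2 pit4 -> P1=[6,5,0,5,0,5](1) P2=[5,4,0,1,0,9](4)
Move 7: P1 pit0 -> P1=[0,6,1,6,1,6](2) P2=[5,4,0,1,0,9](4)

Answer: 0 6 1 6 1 6 2 5 4 0 1 0 9 4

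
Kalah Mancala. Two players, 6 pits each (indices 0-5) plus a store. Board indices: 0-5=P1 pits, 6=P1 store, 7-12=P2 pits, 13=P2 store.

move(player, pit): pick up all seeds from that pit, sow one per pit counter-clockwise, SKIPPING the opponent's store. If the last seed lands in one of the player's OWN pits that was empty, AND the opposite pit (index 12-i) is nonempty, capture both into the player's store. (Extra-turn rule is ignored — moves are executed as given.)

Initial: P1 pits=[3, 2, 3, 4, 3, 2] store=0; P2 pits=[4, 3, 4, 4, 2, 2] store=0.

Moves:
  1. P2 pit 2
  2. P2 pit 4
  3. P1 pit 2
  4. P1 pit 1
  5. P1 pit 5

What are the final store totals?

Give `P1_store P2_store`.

Move 1: P2 pit2 -> P1=[3,2,3,4,3,2](0) P2=[4,3,0,5,3,3](1)
Move 2: P2 pit4 -> P1=[4,2,3,4,3,2](0) P2=[4,3,0,5,0,4](2)
Move 3: P1 pit2 -> P1=[4,2,0,5,4,3](0) P2=[4,3,0,5,0,4](2)
Move 4: P1 pit1 -> P1=[4,0,1,6,4,3](0) P2=[4,3,0,5,0,4](2)
Move 5: P1 pit5 -> P1=[4,0,1,6,4,0](1) P2=[5,4,0,5,0,4](2)

Answer: 1 2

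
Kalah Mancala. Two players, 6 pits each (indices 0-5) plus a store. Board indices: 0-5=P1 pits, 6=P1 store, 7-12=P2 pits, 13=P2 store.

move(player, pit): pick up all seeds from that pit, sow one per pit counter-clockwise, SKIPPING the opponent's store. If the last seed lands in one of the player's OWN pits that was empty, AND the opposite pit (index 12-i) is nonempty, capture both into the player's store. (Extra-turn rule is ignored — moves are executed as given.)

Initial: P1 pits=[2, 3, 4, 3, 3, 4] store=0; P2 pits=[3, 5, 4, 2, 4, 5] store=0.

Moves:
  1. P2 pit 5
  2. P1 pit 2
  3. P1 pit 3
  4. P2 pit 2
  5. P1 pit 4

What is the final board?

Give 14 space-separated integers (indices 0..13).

Answer: 3 4 0 0 0 7 3 6 7 1 3 5 1 2

Derivation:
Move 1: P2 pit5 -> P1=[3,4,5,4,3,4](0) P2=[3,5,4,2,4,0](1)
Move 2: P1 pit2 -> P1=[3,4,0,5,4,5](1) P2=[4,5,4,2,4,0](1)
Move 3: P1 pit3 -> P1=[3,4,0,0,5,6](2) P2=[5,6,4,2,4,0](1)
Move 4: P2 pit2 -> P1=[3,4,0,0,5,6](2) P2=[5,6,0,3,5,1](2)
Move 5: P1 pit4 -> P1=[3,4,0,0,0,7](3) P2=[6,7,1,3,5,1](2)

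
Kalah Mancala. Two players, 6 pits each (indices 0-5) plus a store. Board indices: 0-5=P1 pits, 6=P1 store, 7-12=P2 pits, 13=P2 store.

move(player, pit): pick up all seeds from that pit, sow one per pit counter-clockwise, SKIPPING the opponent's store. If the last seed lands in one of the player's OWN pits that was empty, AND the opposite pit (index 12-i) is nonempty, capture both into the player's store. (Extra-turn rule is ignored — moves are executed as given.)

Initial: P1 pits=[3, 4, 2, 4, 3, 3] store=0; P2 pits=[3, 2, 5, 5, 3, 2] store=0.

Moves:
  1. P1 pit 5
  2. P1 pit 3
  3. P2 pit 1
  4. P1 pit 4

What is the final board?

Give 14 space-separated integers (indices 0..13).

Move 1: P1 pit5 -> P1=[3,4,2,4,3,0](1) P2=[4,3,5,5,3,2](0)
Move 2: P1 pit3 -> P1=[3,4,2,0,4,1](2) P2=[5,3,5,5,3,2](0)
Move 3: P2 pit1 -> P1=[3,4,2,0,4,1](2) P2=[5,0,6,6,4,2](0)
Move 4: P1 pit4 -> P1=[3,4,2,0,0,2](3) P2=[6,1,6,6,4,2](0)

Answer: 3 4 2 0 0 2 3 6 1 6 6 4 2 0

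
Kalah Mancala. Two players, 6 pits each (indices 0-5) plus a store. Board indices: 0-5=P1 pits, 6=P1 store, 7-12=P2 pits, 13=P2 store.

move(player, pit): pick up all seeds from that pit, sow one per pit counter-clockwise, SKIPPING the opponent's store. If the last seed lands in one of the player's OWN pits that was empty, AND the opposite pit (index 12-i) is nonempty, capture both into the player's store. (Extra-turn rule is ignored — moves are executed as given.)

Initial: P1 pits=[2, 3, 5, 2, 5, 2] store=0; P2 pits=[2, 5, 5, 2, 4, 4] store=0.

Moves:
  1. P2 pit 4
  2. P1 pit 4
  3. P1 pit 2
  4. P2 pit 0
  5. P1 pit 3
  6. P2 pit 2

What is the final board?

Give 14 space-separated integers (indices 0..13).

Move 1: P2 pit4 -> P1=[3,4,5,2,5,2](0) P2=[2,5,5,2,0,5](1)
Move 2: P1 pit4 -> P1=[3,4,5,2,0,3](1) P2=[3,6,6,2,0,5](1)
Move 3: P1 pit2 -> P1=[3,4,0,3,1,4](2) P2=[4,6,6,2,0,5](1)
Move 4: P2 pit0 -> P1=[3,0,0,3,1,4](2) P2=[0,7,7,3,0,5](6)
Move 5: P1 pit3 -> P1=[3,0,0,0,2,5](3) P2=[0,7,7,3,0,5](6)
Move 6: P2 pit2 -> P1=[4,1,1,0,2,5](3) P2=[0,7,0,4,1,6](7)

Answer: 4 1 1 0 2 5 3 0 7 0 4 1 6 7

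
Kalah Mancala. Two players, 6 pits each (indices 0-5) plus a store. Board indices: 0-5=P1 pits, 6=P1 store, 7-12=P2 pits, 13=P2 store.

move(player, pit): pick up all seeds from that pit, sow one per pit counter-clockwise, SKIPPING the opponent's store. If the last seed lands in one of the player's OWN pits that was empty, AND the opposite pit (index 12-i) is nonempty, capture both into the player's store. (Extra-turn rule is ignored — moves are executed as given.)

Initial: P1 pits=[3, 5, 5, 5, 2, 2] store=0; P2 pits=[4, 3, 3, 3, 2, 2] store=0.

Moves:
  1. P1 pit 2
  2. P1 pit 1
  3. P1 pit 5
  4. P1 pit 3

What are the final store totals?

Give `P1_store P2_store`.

Answer: 4 0

Derivation:
Move 1: P1 pit2 -> P1=[3,5,0,6,3,3](1) P2=[5,3,3,3,2,2](0)
Move 2: P1 pit1 -> P1=[3,0,1,7,4,4](2) P2=[5,3,3,3,2,2](0)
Move 3: P1 pit5 -> P1=[3,0,1,7,4,0](3) P2=[6,4,4,3,2,2](0)
Move 4: P1 pit3 -> P1=[3,0,1,0,5,1](4) P2=[7,5,5,4,2,2](0)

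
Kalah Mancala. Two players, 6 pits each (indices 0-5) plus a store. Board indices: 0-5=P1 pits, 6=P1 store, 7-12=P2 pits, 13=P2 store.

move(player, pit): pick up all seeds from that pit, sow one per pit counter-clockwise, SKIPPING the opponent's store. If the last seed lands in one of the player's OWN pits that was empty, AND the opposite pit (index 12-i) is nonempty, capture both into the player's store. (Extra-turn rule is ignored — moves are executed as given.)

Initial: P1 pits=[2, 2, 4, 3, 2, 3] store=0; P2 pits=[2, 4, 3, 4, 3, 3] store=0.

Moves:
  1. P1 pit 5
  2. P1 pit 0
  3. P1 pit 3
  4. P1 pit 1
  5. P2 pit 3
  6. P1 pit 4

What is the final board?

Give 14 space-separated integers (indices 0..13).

Answer: 1 0 6 1 0 2 3 4 6 3 0 4 4 1

Derivation:
Move 1: P1 pit5 -> P1=[2,2,4,3,2,0](1) P2=[3,5,3,4,3,3](0)
Move 2: P1 pit0 -> P1=[0,3,5,3,2,0](1) P2=[3,5,3,4,3,3](0)
Move 3: P1 pit3 -> P1=[0,3,5,0,3,1](2) P2=[3,5,3,4,3,3](0)
Move 4: P1 pit1 -> P1=[0,0,6,1,4,1](2) P2=[3,5,3,4,3,3](0)
Move 5: P2 pit3 -> P1=[1,0,6,1,4,1](2) P2=[3,5,3,0,4,4](1)
Move 6: P1 pit4 -> P1=[1,0,6,1,0,2](3) P2=[4,6,3,0,4,4](1)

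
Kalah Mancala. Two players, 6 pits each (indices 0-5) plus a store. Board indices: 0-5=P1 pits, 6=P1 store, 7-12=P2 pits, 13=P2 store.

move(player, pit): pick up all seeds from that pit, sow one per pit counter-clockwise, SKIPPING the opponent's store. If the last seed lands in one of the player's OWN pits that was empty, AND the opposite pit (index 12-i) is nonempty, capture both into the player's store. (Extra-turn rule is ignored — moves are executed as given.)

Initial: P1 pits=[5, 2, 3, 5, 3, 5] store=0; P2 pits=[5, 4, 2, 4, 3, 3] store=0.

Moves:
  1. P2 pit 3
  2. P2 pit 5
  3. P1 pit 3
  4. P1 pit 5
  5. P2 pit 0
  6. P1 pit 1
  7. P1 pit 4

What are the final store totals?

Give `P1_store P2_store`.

Answer: 3 3

Derivation:
Move 1: P2 pit3 -> P1=[6,2,3,5,3,5](0) P2=[5,4,2,0,4,4](1)
Move 2: P2 pit5 -> P1=[7,3,4,5,3,5](0) P2=[5,4,2,0,4,0](2)
Move 3: P1 pit3 -> P1=[7,3,4,0,4,6](1) P2=[6,5,2,0,4,0](2)
Move 4: P1 pit5 -> P1=[7,3,4,0,4,0](2) P2=[7,6,3,1,5,0](2)
Move 5: P2 pit0 -> P1=[8,3,4,0,4,0](2) P2=[0,7,4,2,6,1](3)
Move 6: P1 pit1 -> P1=[8,0,5,1,5,0](2) P2=[0,7,4,2,6,1](3)
Move 7: P1 pit4 -> P1=[8,0,5,1,0,1](3) P2=[1,8,5,2,6,1](3)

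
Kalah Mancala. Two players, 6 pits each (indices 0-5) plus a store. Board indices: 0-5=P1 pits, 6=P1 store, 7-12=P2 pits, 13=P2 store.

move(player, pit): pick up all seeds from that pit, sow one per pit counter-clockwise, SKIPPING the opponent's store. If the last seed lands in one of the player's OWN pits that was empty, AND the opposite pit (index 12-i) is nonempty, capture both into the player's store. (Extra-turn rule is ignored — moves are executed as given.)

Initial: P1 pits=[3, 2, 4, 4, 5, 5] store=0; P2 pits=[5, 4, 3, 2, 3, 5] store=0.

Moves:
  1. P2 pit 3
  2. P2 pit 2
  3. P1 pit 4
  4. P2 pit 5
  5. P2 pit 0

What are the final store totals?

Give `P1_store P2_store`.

Move 1: P2 pit3 -> P1=[3,2,4,4,5,5](0) P2=[5,4,3,0,4,6](0)
Move 2: P2 pit2 -> P1=[3,2,4,4,5,5](0) P2=[5,4,0,1,5,7](0)
Move 3: P1 pit4 -> P1=[3,2,4,4,0,6](1) P2=[6,5,1,1,5,7](0)
Move 4: P2 pit5 -> P1=[4,3,5,5,1,7](1) P2=[6,5,1,1,5,0](1)
Move 5: P2 pit0 -> P1=[4,3,5,5,1,7](1) P2=[0,6,2,2,6,1](2)

Answer: 1 2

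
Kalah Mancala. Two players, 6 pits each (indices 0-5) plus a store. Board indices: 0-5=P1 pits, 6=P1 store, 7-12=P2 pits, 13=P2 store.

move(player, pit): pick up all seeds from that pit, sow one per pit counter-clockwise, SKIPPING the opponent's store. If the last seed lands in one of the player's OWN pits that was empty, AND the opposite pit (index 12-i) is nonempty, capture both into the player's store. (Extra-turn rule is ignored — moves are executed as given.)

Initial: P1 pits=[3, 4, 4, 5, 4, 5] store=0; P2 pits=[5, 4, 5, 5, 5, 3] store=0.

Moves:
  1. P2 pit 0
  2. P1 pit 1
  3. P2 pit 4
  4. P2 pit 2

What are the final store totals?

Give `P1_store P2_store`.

Move 1: P2 pit0 -> P1=[3,4,4,5,4,5](0) P2=[0,5,6,6,6,4](0)
Move 2: P1 pit1 -> P1=[3,0,5,6,5,6](0) P2=[0,5,6,6,6,4](0)
Move 3: P2 pit4 -> P1=[4,1,6,7,5,6](0) P2=[0,5,6,6,0,5](1)
Move 4: P2 pit2 -> P1=[5,2,6,7,5,6](0) P2=[0,5,0,7,1,6](2)

Answer: 0 2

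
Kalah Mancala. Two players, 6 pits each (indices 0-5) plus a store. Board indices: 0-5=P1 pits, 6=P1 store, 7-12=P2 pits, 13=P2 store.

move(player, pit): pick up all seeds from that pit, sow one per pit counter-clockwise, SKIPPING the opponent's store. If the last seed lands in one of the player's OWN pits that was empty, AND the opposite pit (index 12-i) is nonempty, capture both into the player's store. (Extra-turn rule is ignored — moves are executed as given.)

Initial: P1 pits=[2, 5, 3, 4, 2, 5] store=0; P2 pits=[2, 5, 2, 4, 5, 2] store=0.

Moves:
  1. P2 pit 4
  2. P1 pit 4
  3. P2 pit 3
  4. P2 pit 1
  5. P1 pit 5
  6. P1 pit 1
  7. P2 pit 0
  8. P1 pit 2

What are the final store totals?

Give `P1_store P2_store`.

Move 1: P2 pit4 -> P1=[3,6,4,4,2,5](0) P2=[2,5,2,4,0,3](1)
Move 2: P1 pit4 -> P1=[3,6,4,4,0,6](1) P2=[2,5,2,4,0,3](1)
Move 3: P2 pit3 -> P1=[4,6,4,4,0,6](1) P2=[2,5,2,0,1,4](2)
Move 4: P2 pit1 -> P1=[4,6,4,4,0,6](1) P2=[2,0,3,1,2,5](3)
Move 5: P1 pit5 -> P1=[4,6,4,4,0,0](2) P2=[3,1,4,2,3,5](3)
Move 6: P1 pit1 -> P1=[4,0,5,5,1,1](3) P2=[4,1,4,2,3,5](3)
Move 7: P2 pit0 -> P1=[4,0,5,5,1,1](3) P2=[0,2,5,3,4,5](3)
Move 8: P1 pit2 -> P1=[4,0,0,6,2,2](4) P2=[1,2,5,3,4,5](3)

Answer: 4 3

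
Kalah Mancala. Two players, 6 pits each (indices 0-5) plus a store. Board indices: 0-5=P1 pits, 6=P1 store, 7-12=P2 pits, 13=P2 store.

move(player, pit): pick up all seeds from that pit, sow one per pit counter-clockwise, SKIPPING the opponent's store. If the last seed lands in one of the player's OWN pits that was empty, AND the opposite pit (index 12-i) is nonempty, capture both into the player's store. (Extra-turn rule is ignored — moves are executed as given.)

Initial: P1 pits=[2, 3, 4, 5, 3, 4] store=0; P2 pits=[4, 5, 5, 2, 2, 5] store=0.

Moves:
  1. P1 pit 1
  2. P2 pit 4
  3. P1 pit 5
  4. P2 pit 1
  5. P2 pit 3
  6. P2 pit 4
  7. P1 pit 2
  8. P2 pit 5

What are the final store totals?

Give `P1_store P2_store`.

Answer: 2 12

Derivation:
Move 1: P1 pit1 -> P1=[2,0,5,6,4,4](0) P2=[4,5,5,2,2,5](0)
Move 2: P2 pit4 -> P1=[2,0,5,6,4,4](0) P2=[4,5,5,2,0,6](1)
Move 3: P1 pit5 -> P1=[2,0,5,6,4,0](1) P2=[5,6,6,2,0,6](1)
Move 4: P2 pit1 -> P1=[3,0,5,6,4,0](1) P2=[5,0,7,3,1,7](2)
Move 5: P2 pit3 -> P1=[3,0,5,6,4,0](1) P2=[5,0,7,0,2,8](3)
Move 6: P2 pit4 -> P1=[3,0,5,6,4,0](1) P2=[5,0,7,0,0,9](4)
Move 7: P1 pit2 -> P1=[3,0,0,7,5,1](2) P2=[6,0,7,0,0,9](4)
Move 8: P2 pit5 -> P1=[4,1,1,8,0,2](2) P2=[7,0,7,0,0,0](12)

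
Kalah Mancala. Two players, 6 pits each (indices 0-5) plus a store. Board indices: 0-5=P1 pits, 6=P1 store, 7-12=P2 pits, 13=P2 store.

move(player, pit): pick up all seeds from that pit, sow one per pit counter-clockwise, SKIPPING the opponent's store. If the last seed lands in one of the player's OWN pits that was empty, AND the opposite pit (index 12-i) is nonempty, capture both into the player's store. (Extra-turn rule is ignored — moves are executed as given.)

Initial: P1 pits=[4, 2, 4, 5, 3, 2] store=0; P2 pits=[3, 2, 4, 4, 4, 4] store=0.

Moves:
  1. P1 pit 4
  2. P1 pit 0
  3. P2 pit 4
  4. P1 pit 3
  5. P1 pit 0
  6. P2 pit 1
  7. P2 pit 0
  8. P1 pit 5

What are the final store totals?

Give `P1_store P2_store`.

Move 1: P1 pit4 -> P1=[4,2,4,5,0,3](1) P2=[4,2,4,4,4,4](0)
Move 2: P1 pit0 -> P1=[0,3,5,6,0,3](4) P2=[4,0,4,4,4,4](0)
Move 3: P2 pit4 -> P1=[1,4,5,6,0,3](4) P2=[4,0,4,4,0,5](1)
Move 4: P1 pit3 -> P1=[1,4,5,0,1,4](5) P2=[5,1,5,4,0,5](1)
Move 5: P1 pit0 -> P1=[0,5,5,0,1,4](5) P2=[5,1,5,4,0,5](1)
Move 6: P2 pit1 -> P1=[0,5,5,0,1,4](5) P2=[5,0,6,4,0,5](1)
Move 7: P2 pit0 -> P1=[0,5,5,0,1,4](5) P2=[0,1,7,5,1,6](1)
Move 8: P1 pit5 -> P1=[0,5,5,0,1,0](6) P2=[1,2,8,5,1,6](1)

Answer: 6 1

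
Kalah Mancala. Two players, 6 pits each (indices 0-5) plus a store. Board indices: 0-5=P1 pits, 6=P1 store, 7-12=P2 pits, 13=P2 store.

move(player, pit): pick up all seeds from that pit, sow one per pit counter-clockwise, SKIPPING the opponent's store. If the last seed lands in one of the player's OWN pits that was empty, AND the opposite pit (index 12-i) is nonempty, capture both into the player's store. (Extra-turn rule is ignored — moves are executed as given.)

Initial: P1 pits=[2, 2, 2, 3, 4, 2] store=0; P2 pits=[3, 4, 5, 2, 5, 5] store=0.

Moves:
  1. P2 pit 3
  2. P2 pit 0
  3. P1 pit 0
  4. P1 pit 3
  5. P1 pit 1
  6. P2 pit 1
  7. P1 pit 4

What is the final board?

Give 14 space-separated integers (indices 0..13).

Answer: 0 0 2 1 0 4 2 1 1 8 2 7 7 4

Derivation:
Move 1: P2 pit3 -> P1=[2,2,2,3,4,2](0) P2=[3,4,5,0,6,6](0)
Move 2: P2 pit0 -> P1=[2,2,0,3,4,2](0) P2=[0,5,6,0,6,6](3)
Move 3: P1 pit0 -> P1=[0,3,1,3,4,2](0) P2=[0,5,6,0,6,6](3)
Move 4: P1 pit3 -> P1=[0,3,1,0,5,3](1) P2=[0,5,6,0,6,6](3)
Move 5: P1 pit1 -> P1=[0,0,2,1,6,3](1) P2=[0,5,6,0,6,6](3)
Move 6: P2 pit1 -> P1=[0,0,2,1,6,3](1) P2=[0,0,7,1,7,7](4)
Move 7: P1 pit4 -> P1=[0,0,2,1,0,4](2) P2=[1,1,8,2,7,7](4)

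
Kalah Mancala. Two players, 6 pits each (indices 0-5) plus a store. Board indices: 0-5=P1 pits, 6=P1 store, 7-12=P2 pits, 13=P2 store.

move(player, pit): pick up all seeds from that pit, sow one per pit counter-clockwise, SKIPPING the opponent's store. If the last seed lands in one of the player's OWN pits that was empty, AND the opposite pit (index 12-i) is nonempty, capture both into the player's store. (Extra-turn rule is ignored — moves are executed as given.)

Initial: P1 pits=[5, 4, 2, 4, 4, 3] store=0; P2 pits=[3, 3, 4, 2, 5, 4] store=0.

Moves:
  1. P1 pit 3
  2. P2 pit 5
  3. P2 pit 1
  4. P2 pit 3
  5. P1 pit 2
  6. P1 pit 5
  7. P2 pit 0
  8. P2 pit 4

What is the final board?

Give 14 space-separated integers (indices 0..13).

Answer: 7 6 1 2 7 1 2 0 2 7 2 0 3 3

Derivation:
Move 1: P1 pit3 -> P1=[5,4,2,0,5,4](1) P2=[4,3,4,2,5,4](0)
Move 2: P2 pit5 -> P1=[6,5,3,0,5,4](1) P2=[4,3,4,2,5,0](1)
Move 3: P2 pit1 -> P1=[6,5,3,0,5,4](1) P2=[4,0,5,3,6,0](1)
Move 4: P2 pit3 -> P1=[6,5,3,0,5,4](1) P2=[4,0,5,0,7,1](2)
Move 5: P1 pit2 -> P1=[6,5,0,1,6,5](1) P2=[4,0,5,0,7,1](2)
Move 6: P1 pit5 -> P1=[6,5,0,1,6,0](2) P2=[5,1,6,1,7,1](2)
Move 7: P2 pit0 -> P1=[6,5,0,1,6,0](2) P2=[0,2,7,2,8,2](2)
Move 8: P2 pit4 -> P1=[7,6,1,2,7,1](2) P2=[0,2,7,2,0,3](3)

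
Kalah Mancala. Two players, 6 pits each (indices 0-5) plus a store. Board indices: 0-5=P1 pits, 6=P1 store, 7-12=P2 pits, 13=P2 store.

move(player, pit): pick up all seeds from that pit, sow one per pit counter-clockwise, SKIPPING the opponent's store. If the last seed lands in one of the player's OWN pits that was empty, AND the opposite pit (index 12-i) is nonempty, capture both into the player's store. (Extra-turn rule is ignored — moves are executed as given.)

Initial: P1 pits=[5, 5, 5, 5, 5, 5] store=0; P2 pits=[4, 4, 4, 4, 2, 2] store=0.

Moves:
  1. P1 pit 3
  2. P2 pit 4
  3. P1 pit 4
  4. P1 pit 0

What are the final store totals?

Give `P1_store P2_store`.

Answer: 2 1

Derivation:
Move 1: P1 pit3 -> P1=[5,5,5,0,6,6](1) P2=[5,5,4,4,2,2](0)
Move 2: P2 pit4 -> P1=[5,5,5,0,6,6](1) P2=[5,5,4,4,0,3](1)
Move 3: P1 pit4 -> P1=[5,5,5,0,0,7](2) P2=[6,6,5,5,0,3](1)
Move 4: P1 pit0 -> P1=[0,6,6,1,1,8](2) P2=[6,6,5,5,0,3](1)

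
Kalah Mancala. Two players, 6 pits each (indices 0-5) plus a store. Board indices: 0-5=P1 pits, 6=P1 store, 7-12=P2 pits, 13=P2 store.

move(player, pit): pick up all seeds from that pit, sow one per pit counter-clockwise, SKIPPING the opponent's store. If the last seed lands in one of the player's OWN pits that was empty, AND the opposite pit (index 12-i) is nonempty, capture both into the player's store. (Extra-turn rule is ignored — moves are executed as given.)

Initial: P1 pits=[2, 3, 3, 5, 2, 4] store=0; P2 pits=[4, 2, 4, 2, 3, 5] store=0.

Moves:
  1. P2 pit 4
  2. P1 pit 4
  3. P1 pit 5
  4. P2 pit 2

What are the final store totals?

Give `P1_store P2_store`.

Answer: 2 2

Derivation:
Move 1: P2 pit4 -> P1=[3,3,3,5,2,4](0) P2=[4,2,4,2,0,6](1)
Move 2: P1 pit4 -> P1=[3,3,3,5,0,5](1) P2=[4,2,4,2,0,6](1)
Move 3: P1 pit5 -> P1=[3,3,3,5,0,0](2) P2=[5,3,5,3,0,6](1)
Move 4: P2 pit2 -> P1=[4,3,3,5,0,0](2) P2=[5,3,0,4,1,7](2)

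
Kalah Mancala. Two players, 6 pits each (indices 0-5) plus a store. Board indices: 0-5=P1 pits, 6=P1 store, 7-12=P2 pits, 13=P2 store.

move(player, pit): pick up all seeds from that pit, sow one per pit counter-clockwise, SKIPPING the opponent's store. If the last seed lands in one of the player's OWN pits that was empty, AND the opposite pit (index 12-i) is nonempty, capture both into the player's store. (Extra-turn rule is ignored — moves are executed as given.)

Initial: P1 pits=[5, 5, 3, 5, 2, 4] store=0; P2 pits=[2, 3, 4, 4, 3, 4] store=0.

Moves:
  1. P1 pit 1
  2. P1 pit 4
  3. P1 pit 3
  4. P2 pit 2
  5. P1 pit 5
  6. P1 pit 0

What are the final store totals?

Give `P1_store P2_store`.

Answer: 5 1

Derivation:
Move 1: P1 pit1 -> P1=[5,0,4,6,3,5](1) P2=[2,3,4,4,3,4](0)
Move 2: P1 pit4 -> P1=[5,0,4,6,0,6](2) P2=[3,3,4,4,3,4](0)
Move 3: P1 pit3 -> P1=[5,0,4,0,1,7](3) P2=[4,4,5,4,3,4](0)
Move 4: P2 pit2 -> P1=[6,0,4,0,1,7](3) P2=[4,4,0,5,4,5](1)
Move 5: P1 pit5 -> P1=[6,0,4,0,1,0](4) P2=[5,5,1,6,5,6](1)
Move 6: P1 pit0 -> P1=[0,1,5,1,2,1](5) P2=[5,5,1,6,5,6](1)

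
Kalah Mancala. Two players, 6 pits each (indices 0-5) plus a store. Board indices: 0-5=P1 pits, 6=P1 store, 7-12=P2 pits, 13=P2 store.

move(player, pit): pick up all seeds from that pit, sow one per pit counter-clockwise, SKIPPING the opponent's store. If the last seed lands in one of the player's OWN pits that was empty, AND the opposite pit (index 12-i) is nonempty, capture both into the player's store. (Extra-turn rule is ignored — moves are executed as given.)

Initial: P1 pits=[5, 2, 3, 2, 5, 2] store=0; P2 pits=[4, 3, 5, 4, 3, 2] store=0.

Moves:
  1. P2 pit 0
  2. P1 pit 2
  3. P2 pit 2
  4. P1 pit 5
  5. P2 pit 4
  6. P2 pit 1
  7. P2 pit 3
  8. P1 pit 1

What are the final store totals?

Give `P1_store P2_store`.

Answer: 2 4

Derivation:
Move 1: P2 pit0 -> P1=[5,2,3,2,5,2](0) P2=[0,4,6,5,4,2](0)
Move 2: P1 pit2 -> P1=[5,2,0,3,6,3](0) P2=[0,4,6,5,4,2](0)
Move 3: P2 pit2 -> P1=[6,3,0,3,6,3](0) P2=[0,4,0,6,5,3](1)
Move 4: P1 pit5 -> P1=[6,3,0,3,6,0](1) P2=[1,5,0,6,5,3](1)
Move 5: P2 pit4 -> P1=[7,4,1,3,6,0](1) P2=[1,5,0,6,0,4](2)
Move 6: P2 pit1 -> P1=[7,4,1,3,6,0](1) P2=[1,0,1,7,1,5](3)
Move 7: P2 pit3 -> P1=[8,5,2,4,6,0](1) P2=[1,0,1,0,2,6](4)
Move 8: P1 pit1 -> P1=[8,0,3,5,7,1](2) P2=[1,0,1,0,2,6](4)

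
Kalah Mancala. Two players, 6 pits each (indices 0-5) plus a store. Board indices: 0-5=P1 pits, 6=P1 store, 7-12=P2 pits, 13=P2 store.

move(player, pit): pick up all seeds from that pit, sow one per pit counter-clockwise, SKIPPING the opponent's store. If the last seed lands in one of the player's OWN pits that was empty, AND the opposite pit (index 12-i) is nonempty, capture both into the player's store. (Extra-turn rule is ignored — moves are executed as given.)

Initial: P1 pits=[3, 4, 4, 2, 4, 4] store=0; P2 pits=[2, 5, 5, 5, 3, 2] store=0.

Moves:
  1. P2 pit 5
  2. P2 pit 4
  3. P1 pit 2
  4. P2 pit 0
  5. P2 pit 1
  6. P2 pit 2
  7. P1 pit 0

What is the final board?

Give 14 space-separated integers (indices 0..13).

Answer: 0 6 2 4 6 6 2 1 0 0 7 2 3 4

Derivation:
Move 1: P2 pit5 -> P1=[4,4,4,2,4,4](0) P2=[2,5,5,5,3,0](1)
Move 2: P2 pit4 -> P1=[5,4,4,2,4,4](0) P2=[2,5,5,5,0,1](2)
Move 3: P1 pit2 -> P1=[5,4,0,3,5,5](1) P2=[2,5,5,5,0,1](2)
Move 4: P2 pit0 -> P1=[5,4,0,3,5,5](1) P2=[0,6,6,5,0,1](2)
Move 5: P2 pit1 -> P1=[6,4,0,3,5,5](1) P2=[0,0,7,6,1,2](3)
Move 6: P2 pit2 -> P1=[7,5,1,3,5,5](1) P2=[0,0,0,7,2,3](4)
Move 7: P1 pit0 -> P1=[0,6,2,4,6,6](2) P2=[1,0,0,7,2,3](4)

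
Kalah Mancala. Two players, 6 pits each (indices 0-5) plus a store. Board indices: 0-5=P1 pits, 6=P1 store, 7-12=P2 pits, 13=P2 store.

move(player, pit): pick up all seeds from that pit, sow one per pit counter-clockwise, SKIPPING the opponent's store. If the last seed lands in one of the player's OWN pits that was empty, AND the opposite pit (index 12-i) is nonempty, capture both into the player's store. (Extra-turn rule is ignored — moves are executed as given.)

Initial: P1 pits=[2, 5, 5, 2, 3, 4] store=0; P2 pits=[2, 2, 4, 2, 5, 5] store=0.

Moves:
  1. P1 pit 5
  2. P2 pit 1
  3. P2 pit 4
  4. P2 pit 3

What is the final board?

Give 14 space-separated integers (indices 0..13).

Move 1: P1 pit5 -> P1=[2,5,5,2,3,0](1) P2=[3,3,5,2,5,5](0)
Move 2: P2 pit1 -> P1=[2,5,5,2,3,0](1) P2=[3,0,6,3,6,5](0)
Move 3: P2 pit4 -> P1=[3,6,6,3,3,0](1) P2=[3,0,6,3,0,6](1)
Move 4: P2 pit3 -> P1=[3,6,6,3,3,0](1) P2=[3,0,6,0,1,7](2)

Answer: 3 6 6 3 3 0 1 3 0 6 0 1 7 2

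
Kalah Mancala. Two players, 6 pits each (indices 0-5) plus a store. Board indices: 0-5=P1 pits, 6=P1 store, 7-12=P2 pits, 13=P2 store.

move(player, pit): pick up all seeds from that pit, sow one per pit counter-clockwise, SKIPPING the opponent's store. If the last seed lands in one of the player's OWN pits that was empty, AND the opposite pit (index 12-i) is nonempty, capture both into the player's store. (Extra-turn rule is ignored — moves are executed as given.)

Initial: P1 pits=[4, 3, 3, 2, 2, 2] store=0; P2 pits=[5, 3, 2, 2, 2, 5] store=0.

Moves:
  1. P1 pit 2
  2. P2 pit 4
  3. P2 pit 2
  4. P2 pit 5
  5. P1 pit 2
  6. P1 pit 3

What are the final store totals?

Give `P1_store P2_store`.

Answer: 1 6

Derivation:
Move 1: P1 pit2 -> P1=[4,3,0,3,3,3](0) P2=[5,3,2,2,2,5](0)
Move 2: P2 pit4 -> P1=[4,3,0,3,3,3](0) P2=[5,3,2,2,0,6](1)
Move 3: P2 pit2 -> P1=[4,0,0,3,3,3](0) P2=[5,3,0,3,0,6](5)
Move 4: P2 pit5 -> P1=[5,1,1,4,4,3](0) P2=[5,3,0,3,0,0](6)
Move 5: P1 pit2 -> P1=[5,1,0,5,4,3](0) P2=[5,3,0,3,0,0](6)
Move 6: P1 pit3 -> P1=[5,1,0,0,5,4](1) P2=[6,4,0,3,0,0](6)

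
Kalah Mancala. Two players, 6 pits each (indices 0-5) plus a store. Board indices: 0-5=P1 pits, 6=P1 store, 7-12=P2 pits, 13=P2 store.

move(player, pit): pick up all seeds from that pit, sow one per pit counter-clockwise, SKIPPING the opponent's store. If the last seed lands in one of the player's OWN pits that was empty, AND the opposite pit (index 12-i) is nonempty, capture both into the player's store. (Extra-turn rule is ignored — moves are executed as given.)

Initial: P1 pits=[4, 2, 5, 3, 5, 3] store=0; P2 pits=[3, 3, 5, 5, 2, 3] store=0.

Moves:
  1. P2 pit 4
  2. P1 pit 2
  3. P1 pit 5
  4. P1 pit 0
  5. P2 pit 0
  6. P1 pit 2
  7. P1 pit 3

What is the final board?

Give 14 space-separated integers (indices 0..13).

Answer: 0 3 0 0 8 1 3 1 6 8 6 1 5 1

Derivation:
Move 1: P2 pit4 -> P1=[4,2,5,3,5,3](0) P2=[3,3,5,5,0,4](1)
Move 2: P1 pit2 -> P1=[4,2,0,4,6,4](1) P2=[4,3,5,5,0,4](1)
Move 3: P1 pit5 -> P1=[4,2,0,4,6,0](2) P2=[5,4,6,5,0,4](1)
Move 4: P1 pit0 -> P1=[0,3,1,5,7,0](2) P2=[5,4,6,5,0,4](1)
Move 5: P2 pit0 -> P1=[0,3,1,5,7,0](2) P2=[0,5,7,6,1,5](1)
Move 6: P1 pit2 -> P1=[0,3,0,6,7,0](2) P2=[0,5,7,6,1,5](1)
Move 7: P1 pit3 -> P1=[0,3,0,0,8,1](3) P2=[1,6,8,6,1,5](1)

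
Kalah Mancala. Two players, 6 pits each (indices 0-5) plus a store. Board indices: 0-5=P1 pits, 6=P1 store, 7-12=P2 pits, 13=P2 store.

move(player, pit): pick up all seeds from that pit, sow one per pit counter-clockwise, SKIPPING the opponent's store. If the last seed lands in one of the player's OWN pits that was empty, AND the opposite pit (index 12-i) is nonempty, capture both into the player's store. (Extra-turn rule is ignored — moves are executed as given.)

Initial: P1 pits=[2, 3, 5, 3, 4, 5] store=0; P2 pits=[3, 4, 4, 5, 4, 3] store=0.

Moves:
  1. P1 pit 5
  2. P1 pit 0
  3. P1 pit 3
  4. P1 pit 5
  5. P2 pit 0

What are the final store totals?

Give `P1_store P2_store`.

Answer: 3 0

Derivation:
Move 1: P1 pit5 -> P1=[2,3,5,3,4,0](1) P2=[4,5,5,6,4,3](0)
Move 2: P1 pit0 -> P1=[0,4,6,3,4,0](1) P2=[4,5,5,6,4,3](0)
Move 3: P1 pit3 -> P1=[0,4,6,0,5,1](2) P2=[4,5,5,6,4,3](0)
Move 4: P1 pit5 -> P1=[0,4,6,0,5,0](3) P2=[4,5,5,6,4,3](0)
Move 5: P2 pit0 -> P1=[0,4,6,0,5,0](3) P2=[0,6,6,7,5,3](0)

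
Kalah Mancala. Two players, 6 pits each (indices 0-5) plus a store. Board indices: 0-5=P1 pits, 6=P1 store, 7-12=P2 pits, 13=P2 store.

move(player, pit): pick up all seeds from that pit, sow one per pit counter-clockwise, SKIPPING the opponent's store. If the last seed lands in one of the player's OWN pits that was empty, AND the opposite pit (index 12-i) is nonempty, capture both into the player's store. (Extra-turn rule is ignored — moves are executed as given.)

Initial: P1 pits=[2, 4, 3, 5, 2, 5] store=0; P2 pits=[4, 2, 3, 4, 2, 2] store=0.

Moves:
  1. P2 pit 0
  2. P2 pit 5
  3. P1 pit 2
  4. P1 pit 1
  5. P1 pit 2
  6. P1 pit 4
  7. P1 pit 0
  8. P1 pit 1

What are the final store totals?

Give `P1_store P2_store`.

Move 1: P2 pit0 -> P1=[2,4,3,5,2,5](0) P2=[0,3,4,5,3,2](0)
Move 2: P2 pit5 -> P1=[3,4,3,5,2,5](0) P2=[0,3,4,5,3,0](1)
Move 3: P1 pit2 -> P1=[3,4,0,6,3,6](0) P2=[0,3,4,5,3,0](1)
Move 4: P1 pit1 -> P1=[3,0,1,7,4,7](0) P2=[0,3,4,5,3,0](1)
Move 5: P1 pit2 -> P1=[3,0,0,8,4,7](0) P2=[0,3,4,5,3,0](1)
Move 6: P1 pit4 -> P1=[3,0,0,8,0,8](1) P2=[1,4,4,5,3,0](1)
Move 7: P1 pit0 -> P1=[0,1,1,9,0,8](1) P2=[1,4,4,5,3,0](1)
Move 8: P1 pit1 -> P1=[0,0,2,9,0,8](1) P2=[1,4,4,5,3,0](1)

Answer: 1 1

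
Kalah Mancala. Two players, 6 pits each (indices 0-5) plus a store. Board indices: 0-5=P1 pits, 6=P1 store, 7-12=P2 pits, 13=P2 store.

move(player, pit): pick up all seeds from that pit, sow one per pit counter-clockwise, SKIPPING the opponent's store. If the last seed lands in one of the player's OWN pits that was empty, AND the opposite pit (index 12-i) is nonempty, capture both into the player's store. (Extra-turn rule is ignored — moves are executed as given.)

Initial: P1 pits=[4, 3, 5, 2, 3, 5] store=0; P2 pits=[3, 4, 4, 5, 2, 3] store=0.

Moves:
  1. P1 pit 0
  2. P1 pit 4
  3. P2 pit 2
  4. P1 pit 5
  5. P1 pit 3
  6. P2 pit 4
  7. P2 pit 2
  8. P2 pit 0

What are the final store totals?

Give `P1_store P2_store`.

Move 1: P1 pit0 -> P1=[0,4,6,3,4,5](0) P2=[3,4,4,5,2,3](0)
Move 2: P1 pit4 -> P1=[0,4,6,3,0,6](1) P2=[4,5,4,5,2,3](0)
Move 3: P2 pit2 -> P1=[0,4,6,3,0,6](1) P2=[4,5,0,6,3,4](1)
Move 4: P1 pit5 -> P1=[0,4,6,3,0,0](2) P2=[5,6,1,7,4,4](1)
Move 5: P1 pit3 -> P1=[0,4,6,0,1,1](3) P2=[5,6,1,7,4,4](1)
Move 6: P2 pit4 -> P1=[1,5,6,0,1,1](3) P2=[5,6,1,7,0,5](2)
Move 7: P2 pit2 -> P1=[1,5,6,0,1,1](3) P2=[5,6,0,8,0,5](2)
Move 8: P2 pit0 -> P1=[1,5,6,0,1,1](3) P2=[0,7,1,9,1,6](2)

Answer: 3 2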